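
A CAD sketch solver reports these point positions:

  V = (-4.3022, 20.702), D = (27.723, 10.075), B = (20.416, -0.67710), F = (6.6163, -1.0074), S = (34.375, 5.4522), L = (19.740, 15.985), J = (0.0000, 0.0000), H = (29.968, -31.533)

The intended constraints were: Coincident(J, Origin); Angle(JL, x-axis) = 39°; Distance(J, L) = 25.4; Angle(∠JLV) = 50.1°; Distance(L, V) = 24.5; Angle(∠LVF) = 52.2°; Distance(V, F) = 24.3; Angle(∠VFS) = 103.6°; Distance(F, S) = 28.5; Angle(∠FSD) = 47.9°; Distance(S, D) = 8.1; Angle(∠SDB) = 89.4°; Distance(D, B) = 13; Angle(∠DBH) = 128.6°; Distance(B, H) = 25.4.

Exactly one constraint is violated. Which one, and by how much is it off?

Distance(B, H) = 25.4 — off by 6.90.

J = (0.00, 0.00) ✓; JL at 39.00° ✓; |JL| = 25.40 ✓; ∠JLV = 50.10° ✓; |LV| = 24.50 ✓; ∠LVF = 52.20° ✓; |VF| = 24.30 ✓; ∠VFS = 103.6° ✓; |FS| = 28.50 ✓; ∠FSD = 47.90° ✓; |SD| = 8.101 ✓; ∠SDB = 89.40° ✓; |DB| = 13.00 ✓; ∠DBH = 128.6° ✓; |BH| = 32.30 ✗.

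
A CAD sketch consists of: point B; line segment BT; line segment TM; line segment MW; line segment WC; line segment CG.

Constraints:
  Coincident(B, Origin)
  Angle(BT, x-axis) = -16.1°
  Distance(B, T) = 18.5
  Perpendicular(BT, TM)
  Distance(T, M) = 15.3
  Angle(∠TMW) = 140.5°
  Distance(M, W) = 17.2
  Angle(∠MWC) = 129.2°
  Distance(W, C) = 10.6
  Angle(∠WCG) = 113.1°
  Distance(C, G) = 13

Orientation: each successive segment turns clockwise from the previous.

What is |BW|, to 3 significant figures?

29.6

BT is perpendicular to TM, so TM runs at -106°; with |TM| = 15.3, M = (13.5, -19.8). ∠TMW = 140.5° gives MW at -146° from the x-axis; with |MW| = 17.2, W = (-0.660, -29.5). Then |BW| = |W − B| = 29.6.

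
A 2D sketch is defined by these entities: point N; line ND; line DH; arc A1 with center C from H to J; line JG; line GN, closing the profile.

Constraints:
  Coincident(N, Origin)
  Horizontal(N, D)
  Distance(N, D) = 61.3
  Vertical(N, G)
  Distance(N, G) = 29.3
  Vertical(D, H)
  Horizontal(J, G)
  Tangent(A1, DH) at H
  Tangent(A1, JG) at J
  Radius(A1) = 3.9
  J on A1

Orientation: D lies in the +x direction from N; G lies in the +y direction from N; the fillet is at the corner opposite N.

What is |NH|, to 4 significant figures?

66.35

The virtual corner opposite N is at (61.30, 29.30). A1 meets DH tangentially, so CH is at right angles to DH and A1 meets JG tangentially, so CJ is at right angles to JG, with radius 3.9, so the center C sits 3.9 in from both sides at C = (57.40, 25.40). That places the tangent points at H = (61.30, 25.40) on DH and J = (57.40, 29.30) on JG. Then |NH| = |H − N| = 66.35.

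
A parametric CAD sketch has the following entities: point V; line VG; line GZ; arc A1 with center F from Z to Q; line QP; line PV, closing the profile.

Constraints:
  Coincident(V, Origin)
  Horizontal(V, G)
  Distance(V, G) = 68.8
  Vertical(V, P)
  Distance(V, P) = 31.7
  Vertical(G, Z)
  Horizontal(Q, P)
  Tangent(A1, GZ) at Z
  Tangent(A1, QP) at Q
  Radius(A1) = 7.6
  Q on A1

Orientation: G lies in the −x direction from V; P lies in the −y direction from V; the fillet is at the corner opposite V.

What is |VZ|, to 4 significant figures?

72.90

V is at the origin; VG is horizontal with |VG| = 68.8 and G on the −x side, so G = (-68.80, 0.000). VP is vertical with |VP| = 31.7 and P on the −y side, so P = (0.000, -31.70). The virtual corner opposite V is at (-68.80, -31.70). The tangent condition forces FZ to be normal to GZ and A1 meets QP tangentially, so FQ is at right angles to QP, with radius 7.6, so the center F sits 7.6 in from both sides at F = (-61.20, -24.10). That places the tangent points at Z = (-68.80, -24.10) on GZ and Q = (-61.20, -31.70) on QP. Then |VZ| = |Z − V| = 72.90.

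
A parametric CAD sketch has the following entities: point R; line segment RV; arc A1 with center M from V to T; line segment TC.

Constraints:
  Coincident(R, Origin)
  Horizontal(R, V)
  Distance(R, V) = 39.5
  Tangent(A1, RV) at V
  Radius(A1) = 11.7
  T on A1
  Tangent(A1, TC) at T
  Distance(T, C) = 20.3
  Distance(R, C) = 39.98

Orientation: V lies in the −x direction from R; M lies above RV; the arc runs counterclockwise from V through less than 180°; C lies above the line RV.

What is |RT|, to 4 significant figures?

29.76

Checks: R = (0.00, 0.00) ✓; ∠(MV, VR) = 90.00° ✓; |MT| = 11.70 ✓; ∠(MT, TC) = 90.00° ✓; |TC| = 20.30 ✓; |RC| = 39.98 ✓.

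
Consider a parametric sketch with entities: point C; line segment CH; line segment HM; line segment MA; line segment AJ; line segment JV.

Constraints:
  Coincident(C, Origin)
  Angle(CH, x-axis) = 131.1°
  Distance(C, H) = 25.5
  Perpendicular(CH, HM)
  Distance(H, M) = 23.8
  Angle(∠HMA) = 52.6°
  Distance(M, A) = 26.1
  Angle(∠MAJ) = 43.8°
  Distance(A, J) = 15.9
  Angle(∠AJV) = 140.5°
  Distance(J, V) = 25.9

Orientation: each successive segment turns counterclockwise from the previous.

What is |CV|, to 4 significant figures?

46.89

C is at the origin; CH runs at 131.1° with length 25.5, so H = (-16.76, 19.22). The perpendicularity gives HM at right angles to CH, so HM runs at -138.9°; with |HM| = 23.8, M = (-34.70, 3.570). ∠HMA = 52.6° gives MA at -11.50° from the x-axis; with |MA| = 26.1, A = (-9.122, -1.633). ∠MAJ = 43.8° gives AJ at 124.7° from the x-axis; with |AJ| = 15.9, J = (-18.17, 11.44). ∠AJV = 140.5° gives JV at 164.2° from the x-axis; with |JV| = 25.9, V = (-43.09, 18.49). Then |CV| = |V − C| = 46.89.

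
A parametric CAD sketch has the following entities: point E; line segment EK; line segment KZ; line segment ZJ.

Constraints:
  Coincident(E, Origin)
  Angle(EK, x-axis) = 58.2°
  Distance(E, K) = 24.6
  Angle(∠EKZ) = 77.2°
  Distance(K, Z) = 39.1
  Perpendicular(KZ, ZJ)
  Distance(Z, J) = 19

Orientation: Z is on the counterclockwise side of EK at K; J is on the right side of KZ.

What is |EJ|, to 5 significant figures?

54.593

E is at the origin; EK runs at 58.2° with length 24.6, so K = 24.6·(cos 58.2°, sin 58.2°) = (12.963, 20.907). ∠EKZ = 77.2°, so KZ runs at 58.2° + (180° − 77.2°) = 161.00° from the x-axis; with |KZ| = 39.1, Z = K + 39.1·(cos 161.00°, sin 161.00°) = (-24.007, 33.637). KZ is perpendicular to ZJ; with |ZJ| = 19.0 on the right of KZ, J = Z + 19.0·(0.32557, 0.94552) = (-17.821, 51.602). Then |EJ| = |J − E| = 54.593.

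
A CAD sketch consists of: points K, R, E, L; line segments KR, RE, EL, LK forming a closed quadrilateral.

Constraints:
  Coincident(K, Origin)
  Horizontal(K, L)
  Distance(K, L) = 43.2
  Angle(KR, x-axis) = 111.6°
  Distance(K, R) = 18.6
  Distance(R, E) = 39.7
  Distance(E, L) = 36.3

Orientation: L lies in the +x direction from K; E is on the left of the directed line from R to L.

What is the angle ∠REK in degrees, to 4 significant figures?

24.62°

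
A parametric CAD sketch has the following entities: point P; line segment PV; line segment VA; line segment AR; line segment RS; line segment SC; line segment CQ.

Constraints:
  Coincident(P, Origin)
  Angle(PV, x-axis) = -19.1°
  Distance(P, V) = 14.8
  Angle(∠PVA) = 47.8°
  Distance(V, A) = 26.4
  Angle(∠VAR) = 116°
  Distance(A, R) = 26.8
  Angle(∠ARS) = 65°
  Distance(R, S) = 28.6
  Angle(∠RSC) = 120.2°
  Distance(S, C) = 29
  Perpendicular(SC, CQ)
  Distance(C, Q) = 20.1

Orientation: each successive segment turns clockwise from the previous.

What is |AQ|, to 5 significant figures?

18.123

P is at the origin; PV runs at -19.1° with length 14.8, so V = (13.985, -4.8428). ∠PVA = 47.8° gives VA at -151.30° from the x-axis; with |VA| = 26.4, A = (-9.1714, -17.521). ∠VAR = 116.0° gives AR at 144.70° from the x-axis; with |AR| = 26.8, R = (-31.044, -2.0341). ∠ARS = 65.0° gives RS at 29.700° from the x-axis; with |RS| = 28.6, S = (-6.2010, 12.136). ∠RSC = 120.2° gives SC at -30.100° from the x-axis; with |SC| = 29.0, C = (18.888, -2.4078). SC is perpendicular to CQ, so CQ runs at -120.10°; with |CQ| = 20.1, Q = (8.8080, -19.797). Then |AQ| = |Q − A| = 18.123.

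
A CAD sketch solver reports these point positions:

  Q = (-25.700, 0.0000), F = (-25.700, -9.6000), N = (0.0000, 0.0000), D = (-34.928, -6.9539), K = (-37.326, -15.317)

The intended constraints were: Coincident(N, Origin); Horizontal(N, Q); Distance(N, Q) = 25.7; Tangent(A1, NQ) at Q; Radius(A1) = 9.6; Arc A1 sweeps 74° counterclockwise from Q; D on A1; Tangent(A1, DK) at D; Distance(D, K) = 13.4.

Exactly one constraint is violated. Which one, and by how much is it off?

Distance(D, K) = 13.4 — off by 4.70.

N = (0.00, 0.00) ✓; N.y = 0.00, Q.y = 0.00 ✓; |NQ| = 25.70 ✓; ∠(FQ, QN) = 90.00° ✓; |FQ| = 9.600 ✓; bearing(F→D) − bearing(F→Q) = 74.00° ✓; |FD| = 9.600 ✓; ∠(FD, DK) = 90.00° ✓; |DK| = 8.700 ✗.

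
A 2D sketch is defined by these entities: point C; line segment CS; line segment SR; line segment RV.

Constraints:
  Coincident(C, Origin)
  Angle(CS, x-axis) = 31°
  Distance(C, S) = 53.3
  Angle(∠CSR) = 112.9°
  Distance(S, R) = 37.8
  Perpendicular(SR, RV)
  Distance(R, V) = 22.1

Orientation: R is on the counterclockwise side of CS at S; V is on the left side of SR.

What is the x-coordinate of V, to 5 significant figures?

18.481

∠CSR = 112.9°, so SR runs at 31.0° + (180° − 112.9°) = 98.100° from the x-axis; with |SR| = 37.8, R = S + 37.8·(cos 98.100°, sin 98.100°) = (40.361, 64.874). The perpendicularity gives RV at right angles to SR; with |RV| = 22.1 on the left of SR, V = R + 22.1·(-0.99002, -0.14090) = (18.481, 61.761). So V.x = 18.481.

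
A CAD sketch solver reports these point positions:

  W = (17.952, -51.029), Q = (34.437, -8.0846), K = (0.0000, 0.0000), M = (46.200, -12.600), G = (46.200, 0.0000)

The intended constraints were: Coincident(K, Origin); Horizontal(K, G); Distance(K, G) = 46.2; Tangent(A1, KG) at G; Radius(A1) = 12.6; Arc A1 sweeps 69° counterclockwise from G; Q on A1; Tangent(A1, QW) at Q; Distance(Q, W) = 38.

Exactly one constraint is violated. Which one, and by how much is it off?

Distance(Q, W) = 38 — off by 8.00.

K = (0.00, 0.00) ✓; K.y = 0.00, G.y = 0.00 ✓; |KG| = 46.20 ✓; ∠(MG, GK) = 90.00° ✓; |MG| = 12.60 ✓; bearing(M→Q) − bearing(M→G) = 69.00° ✓; |MQ| = 12.60 ✓; ∠(MQ, QW) = 90.00° ✓; |QW| = 46.00 ✗.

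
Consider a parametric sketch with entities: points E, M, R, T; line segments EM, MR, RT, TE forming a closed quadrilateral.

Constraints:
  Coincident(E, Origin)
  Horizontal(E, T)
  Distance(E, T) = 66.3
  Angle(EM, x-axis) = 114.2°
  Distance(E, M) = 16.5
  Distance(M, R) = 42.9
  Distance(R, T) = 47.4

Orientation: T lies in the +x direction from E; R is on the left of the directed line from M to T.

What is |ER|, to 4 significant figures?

46.09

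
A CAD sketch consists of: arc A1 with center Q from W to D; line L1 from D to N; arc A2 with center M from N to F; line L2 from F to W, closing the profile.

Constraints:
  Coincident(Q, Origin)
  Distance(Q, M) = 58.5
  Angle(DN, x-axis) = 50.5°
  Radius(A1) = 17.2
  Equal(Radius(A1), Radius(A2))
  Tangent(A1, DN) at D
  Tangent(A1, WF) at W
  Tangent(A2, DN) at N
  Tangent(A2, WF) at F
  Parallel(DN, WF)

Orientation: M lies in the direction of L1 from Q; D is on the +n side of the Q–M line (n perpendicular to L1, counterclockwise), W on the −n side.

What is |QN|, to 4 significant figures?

60.98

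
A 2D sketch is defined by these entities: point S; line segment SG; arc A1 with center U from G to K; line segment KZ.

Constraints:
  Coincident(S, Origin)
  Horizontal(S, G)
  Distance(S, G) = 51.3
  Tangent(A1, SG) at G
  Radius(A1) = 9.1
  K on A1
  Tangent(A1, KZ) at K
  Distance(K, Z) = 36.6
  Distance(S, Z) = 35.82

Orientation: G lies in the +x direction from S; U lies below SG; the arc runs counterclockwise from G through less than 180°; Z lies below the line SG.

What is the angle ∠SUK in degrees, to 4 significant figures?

32.60°

S is at the origin; S and G share the same y with |SG| = 51.3 and G on the +x side, so G = (51.30, 0.000). A1 meets SG tangentially, so UG is at right angles to SG, so U = G + (0, -9.1) = (51.30, -9.100). Since UK ⟂ KZ (tangency), |UZ| = √(9.1² + 36.6²) = 37.71 regardless of where K sits on A1. So Z lies on both circle(S, 35.82) and circle(U, 37.71); the below-SG intersection is Z = (19.80, -29.85). K is the foot of the tangent from Z: K = (44.61, -2.933).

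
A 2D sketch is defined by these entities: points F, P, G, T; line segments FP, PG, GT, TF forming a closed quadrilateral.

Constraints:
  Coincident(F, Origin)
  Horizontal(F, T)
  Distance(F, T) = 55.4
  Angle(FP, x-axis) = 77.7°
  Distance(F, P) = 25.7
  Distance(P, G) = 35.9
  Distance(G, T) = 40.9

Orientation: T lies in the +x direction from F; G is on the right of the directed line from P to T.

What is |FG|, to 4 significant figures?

18.16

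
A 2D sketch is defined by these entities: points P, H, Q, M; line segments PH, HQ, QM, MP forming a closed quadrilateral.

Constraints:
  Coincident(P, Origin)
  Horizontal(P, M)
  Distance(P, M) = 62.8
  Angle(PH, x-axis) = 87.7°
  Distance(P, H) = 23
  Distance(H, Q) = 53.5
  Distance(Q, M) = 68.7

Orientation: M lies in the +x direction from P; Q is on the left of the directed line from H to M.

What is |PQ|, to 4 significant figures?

72.86

P is at the origin; P and M share the same y with |PM| = 62.8 and M in +x, so M = (62.8, 0). PH runs at 87.7° with |PH| = 23.0, so H = (0.9230, 22.98). Q is determined by |HQ| = 53.5 and |QM| = 68.7 together: it lies at the intersection of circle(H, 53.5) and circle(M, 68.7). With |HM| = 66.01, the foot of the radical line on HM is 18.93 from H and the perpendicular offset is √(53.5² − 18.93²) = 50.04. Taking the left-of-HM solution: Q = (36.09, 63.30).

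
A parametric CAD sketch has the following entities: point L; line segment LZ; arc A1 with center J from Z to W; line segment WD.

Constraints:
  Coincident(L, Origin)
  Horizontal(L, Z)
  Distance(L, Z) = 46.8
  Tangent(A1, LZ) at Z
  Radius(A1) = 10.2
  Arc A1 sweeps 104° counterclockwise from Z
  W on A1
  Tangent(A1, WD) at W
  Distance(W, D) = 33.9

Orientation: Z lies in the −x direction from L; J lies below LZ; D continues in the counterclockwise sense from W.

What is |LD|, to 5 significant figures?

66.540

On A1, Z sits at bearing 90° from J; a 104° counterclockwise sweep puts W at bearing 194°, so W = J + 10.2·(cos 194°, sin 194°) = (-56.697, -12.668). The tangent condition forces JW to be normal to WD, so WD runs along (−sin 194°, cos 194°); with |WD| = 33.9, D = (-48.496, -45.561). Then |LD| = |D − L| = 66.540.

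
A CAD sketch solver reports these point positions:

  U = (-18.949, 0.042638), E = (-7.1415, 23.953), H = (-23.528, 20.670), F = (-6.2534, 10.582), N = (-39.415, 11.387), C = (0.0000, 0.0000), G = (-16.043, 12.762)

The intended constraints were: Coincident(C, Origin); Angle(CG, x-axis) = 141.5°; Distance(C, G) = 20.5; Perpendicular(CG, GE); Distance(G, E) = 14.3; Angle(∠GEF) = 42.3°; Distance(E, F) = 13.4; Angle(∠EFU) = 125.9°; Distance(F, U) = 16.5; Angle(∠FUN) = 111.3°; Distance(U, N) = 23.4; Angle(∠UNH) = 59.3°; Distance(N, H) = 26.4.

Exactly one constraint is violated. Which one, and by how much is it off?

Distance(N, H) = 26.4 — off by 8.00.

C = (0.00, 0.00) ✓; CG at 141.5° ✓; |CG| = 20.50 ✓; ∠(CG, GE) = 90.00° ✓; |GE| = 14.30 ✓; ∠GEF = 42.30° ✓; |EF| = 13.40 ✓; ∠EFU = 125.9° ✓; |FU| = 16.50 ✓; ∠FUN = 111.3° ✓; |UN| = 23.40 ✓; ∠UNH = 59.30° ✓; |NH| = 18.40 ✗.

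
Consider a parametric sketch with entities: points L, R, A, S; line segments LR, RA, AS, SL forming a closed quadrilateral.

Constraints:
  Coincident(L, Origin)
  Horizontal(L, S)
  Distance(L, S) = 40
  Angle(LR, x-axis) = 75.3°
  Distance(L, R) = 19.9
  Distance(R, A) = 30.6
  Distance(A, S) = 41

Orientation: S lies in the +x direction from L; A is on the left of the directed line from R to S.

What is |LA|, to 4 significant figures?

48.34

L is at the origin; LS is horizontal with |LS| = 40.0 and S in +x, so S = (40.0, 0). LR runs at 75.3° with |LR| = 19.9, so R = (5.050, 19.25). A is determined by |RA| = 30.6 and |AS| = 41.0 together: it lies at the intersection of circle(R, 30.6) and circle(S, 41.0). With |RS| = 39.90, the foot of the radical line on RS is 10.62 from R and the perpendicular offset is √(30.6² − 10.62²) = 28.70. Taking the left-of-RS solution: A = (28.20, 39.26).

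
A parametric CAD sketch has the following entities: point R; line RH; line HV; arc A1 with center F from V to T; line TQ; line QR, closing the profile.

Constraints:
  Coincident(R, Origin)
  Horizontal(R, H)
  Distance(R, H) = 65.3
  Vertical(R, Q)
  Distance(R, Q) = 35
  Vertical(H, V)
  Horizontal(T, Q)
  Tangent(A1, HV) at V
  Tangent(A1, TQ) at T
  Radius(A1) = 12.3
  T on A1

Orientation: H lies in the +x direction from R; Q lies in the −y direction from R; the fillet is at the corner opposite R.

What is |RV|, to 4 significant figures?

69.13

R is at the origin; R and H share the same y with |RH| = 65.3 and H on the +x side, so H = (65.30, 0.000). R and Q share the same x with |RQ| = 35.0 and Q on the −y side, so Q = (0.000, -35.00). The virtual corner opposite R is at (65.30, -35.00). A1 meets HV tangentially, so FV is at right angles to HV and the tangent condition forces FT to be normal to TQ, with radius 12.3, so the center F sits 12.3 in from both sides at F = (53.00, -22.70). That places the tangent points at V = (65.30, -22.70) on HV and T = (53.00, -35.00) on TQ. Then |RV| = |V − R| = 69.13.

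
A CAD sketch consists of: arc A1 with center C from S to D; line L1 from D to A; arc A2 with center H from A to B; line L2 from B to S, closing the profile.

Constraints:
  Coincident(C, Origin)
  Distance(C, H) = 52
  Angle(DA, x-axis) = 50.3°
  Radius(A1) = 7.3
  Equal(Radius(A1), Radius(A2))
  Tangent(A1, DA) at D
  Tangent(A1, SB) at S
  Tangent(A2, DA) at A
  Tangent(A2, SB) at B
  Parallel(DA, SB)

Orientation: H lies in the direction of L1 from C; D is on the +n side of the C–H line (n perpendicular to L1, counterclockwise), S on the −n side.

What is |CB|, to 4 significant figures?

52.51

The slot axis is L1's direction at 50.3°, so u = (cos 50.3°, sin 50.3°) = (0.6388, 0.7694) and n = (−sin 50.3°, cos 50.3°) = (-0.7694, 0.6388). C is at the origin and H lies 52.0 along u from C, so H = 52.0·u = (33.22, 40.01). Tangency of A1 to both parallel lines with radius 7.3 puts D and S at C ± 7.3·n: D = (-5.617, 4.663), S = (5.617, -4.663). Equal radii place A and B the same way about H: A = H + 7.3·n = (27.60, 44.67), B = H − 7.3·n = (38.83, 35.35). Then |CB| = |B − C| = 52.51.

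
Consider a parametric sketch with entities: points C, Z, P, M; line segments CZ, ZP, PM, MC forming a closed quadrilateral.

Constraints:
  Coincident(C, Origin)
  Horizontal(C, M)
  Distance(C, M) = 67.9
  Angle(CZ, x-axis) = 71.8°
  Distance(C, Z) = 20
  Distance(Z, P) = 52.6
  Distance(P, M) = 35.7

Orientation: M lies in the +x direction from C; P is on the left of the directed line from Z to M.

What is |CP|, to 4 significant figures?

66.05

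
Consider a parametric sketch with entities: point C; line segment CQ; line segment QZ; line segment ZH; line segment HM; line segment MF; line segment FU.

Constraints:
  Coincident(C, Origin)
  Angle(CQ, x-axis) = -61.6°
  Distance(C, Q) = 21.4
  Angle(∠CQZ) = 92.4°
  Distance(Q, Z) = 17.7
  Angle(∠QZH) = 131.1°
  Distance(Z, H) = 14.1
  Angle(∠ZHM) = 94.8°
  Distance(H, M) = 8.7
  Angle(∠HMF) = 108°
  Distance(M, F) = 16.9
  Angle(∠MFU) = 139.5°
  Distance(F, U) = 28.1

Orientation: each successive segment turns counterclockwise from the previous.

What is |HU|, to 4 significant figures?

42.15

C is at the origin; CQ runs at -61.6° with length 21.4, so Q = (10.18, -18.82). ∠CQZ = 92.4° gives QZ at 26.00° from the x-axis; with |QZ| = 17.7, Z = (26.09, -11.07). ∠QZH = 131.1° gives ZH at 74.90° from the x-axis; with |ZH| = 14.1, H = (29.76, 2.548). ∠ZHM = 94.8° gives HM at 160.1° from the x-axis; with |HM| = 8.7, M = (21.58, 5.509). ∠HMF = 108.0° gives MF at -127.9° from the x-axis; with |MF| = 16.9, F = (11.20, -7.826). ∠MFU = 139.5° gives FU at -87.40° from the x-axis; with |FU| = 28.1, U = (12.47, -35.90). Then |HU| = |U − H| = 42.15.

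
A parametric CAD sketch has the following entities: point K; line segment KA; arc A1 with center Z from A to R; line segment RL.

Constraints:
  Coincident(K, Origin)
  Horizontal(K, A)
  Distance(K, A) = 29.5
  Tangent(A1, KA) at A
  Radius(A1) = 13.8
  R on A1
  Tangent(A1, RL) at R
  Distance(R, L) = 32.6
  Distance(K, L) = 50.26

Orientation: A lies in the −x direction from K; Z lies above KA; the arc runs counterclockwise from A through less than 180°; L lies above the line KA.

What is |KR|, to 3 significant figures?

21.4

Checks: |ZA| = 13.80 ✓; |ZR| = 13.80 ✓; ∠(ZR, RL) = 90.00° ✓; |RL| = 32.60 ✓; |KL| = 50.26 ✓.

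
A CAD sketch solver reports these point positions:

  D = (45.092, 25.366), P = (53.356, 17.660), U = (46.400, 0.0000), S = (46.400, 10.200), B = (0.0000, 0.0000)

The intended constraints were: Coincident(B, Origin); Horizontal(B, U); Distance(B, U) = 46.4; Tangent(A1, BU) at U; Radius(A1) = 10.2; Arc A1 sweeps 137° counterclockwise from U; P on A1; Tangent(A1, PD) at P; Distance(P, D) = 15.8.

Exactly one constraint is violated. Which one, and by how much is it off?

Distance(P, D) = 15.8 — off by 4.50.

B = (0.00, 0.00) ✓; B.y = 0.00, U.y = 0.00 ✓; |BU| = 46.40 ✓; ∠(SU, UB) = 90.00° ✓; |SU| = 10.20 ✓; bearing(S→P) − bearing(S→U) = 137.0° ✓; |SP| = 10.20 ✓; ∠(SP, PD) = 90.00° ✓; |PD| = 11.30 ✗.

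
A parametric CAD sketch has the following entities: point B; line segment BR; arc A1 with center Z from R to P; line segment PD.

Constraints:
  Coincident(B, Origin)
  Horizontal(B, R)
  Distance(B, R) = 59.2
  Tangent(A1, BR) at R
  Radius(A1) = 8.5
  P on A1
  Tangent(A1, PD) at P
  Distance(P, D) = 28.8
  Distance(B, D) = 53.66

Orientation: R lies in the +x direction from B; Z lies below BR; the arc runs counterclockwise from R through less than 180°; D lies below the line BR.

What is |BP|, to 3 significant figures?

51.5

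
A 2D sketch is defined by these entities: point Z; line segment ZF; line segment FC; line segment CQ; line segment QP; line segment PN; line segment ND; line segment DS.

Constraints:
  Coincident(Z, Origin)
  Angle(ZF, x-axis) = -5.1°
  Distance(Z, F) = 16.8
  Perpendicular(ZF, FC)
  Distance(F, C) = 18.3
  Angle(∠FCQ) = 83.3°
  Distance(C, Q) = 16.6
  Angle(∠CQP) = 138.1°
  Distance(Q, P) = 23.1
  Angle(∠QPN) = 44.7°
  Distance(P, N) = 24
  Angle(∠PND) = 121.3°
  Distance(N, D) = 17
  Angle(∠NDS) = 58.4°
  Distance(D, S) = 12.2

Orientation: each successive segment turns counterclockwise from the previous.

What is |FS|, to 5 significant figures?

19.208

Z is at the origin; ZF runs at -5.1° with length 16.8, so F = (16.733, -1.4934). The perpendicularity gives FC at right angles to ZF, so FC runs at 84.900°; with |FC| = 18.3, C = (18.360, 16.734). ∠FCQ = 83.3° gives CQ at -178.40° from the x-axis; with |CQ| = 16.6, Q = (1.7667, 16.271). ∠CQP = 138.1° gives QP at -136.50° from the x-axis; with |QP| = 23.1, P = (-14.989, 0.36964). ∠QPN = 44.7° gives PN at -1.2000° from the x-axis; with |PN| = 24.0, N = (9.0053, -0.13298). ∠PND = 121.3° gives ND at 57.500° from the x-axis; with |ND| = 17.0, D = (18.139, 14.205). ∠NDS = 58.4° gives DS at 179.10° from the x-axis; with |DS| = 12.2, S = (5.9409, 14.396). Then |FS| = |S − F| = 19.208.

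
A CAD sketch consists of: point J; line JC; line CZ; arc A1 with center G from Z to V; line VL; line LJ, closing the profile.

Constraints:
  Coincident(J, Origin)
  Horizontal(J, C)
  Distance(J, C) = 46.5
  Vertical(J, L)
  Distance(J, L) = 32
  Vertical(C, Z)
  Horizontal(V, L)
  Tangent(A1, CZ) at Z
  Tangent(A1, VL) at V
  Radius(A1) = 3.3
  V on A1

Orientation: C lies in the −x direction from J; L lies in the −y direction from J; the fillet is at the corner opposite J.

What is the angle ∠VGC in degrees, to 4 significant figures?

173.4°

J is at the origin; J and C share the same y with |JC| = 46.5 and C on the −x side, so C = (-46.50, 0.000). J and L share the same x with |JL| = 32.0 and L on the −y side, so L = (0.000, -32.00). The virtual corner opposite J is at (-46.50, -32.00). Tangency of A1 to CZ means the radius GZ is perpendicular to CZ and the tangent condition forces GV to be normal to VL, with radius 3.3, so the center G sits 3.3 in from both sides at G = (-43.20, -28.70). That places the tangent points at Z = (-46.50, -28.70) on CZ and V = (-43.20, -32.00) on VL. Then cos ∠VGC = GV·GC / (|GV||GC|), giving 173.4°.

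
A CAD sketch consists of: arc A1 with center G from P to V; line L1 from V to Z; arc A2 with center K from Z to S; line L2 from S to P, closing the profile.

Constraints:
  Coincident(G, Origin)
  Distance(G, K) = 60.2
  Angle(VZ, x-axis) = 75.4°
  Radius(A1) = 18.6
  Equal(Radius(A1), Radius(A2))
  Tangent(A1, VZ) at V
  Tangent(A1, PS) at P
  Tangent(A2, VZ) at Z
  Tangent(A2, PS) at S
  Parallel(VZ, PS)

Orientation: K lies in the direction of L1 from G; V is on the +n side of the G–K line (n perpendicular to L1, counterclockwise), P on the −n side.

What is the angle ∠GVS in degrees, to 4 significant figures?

58.29°

The slot axis is L1's direction at 75.4°, so u = (cos 75.4°, sin 75.4°) = (0.2521, 0.9677) and n = (−sin 75.4°, cos 75.4°) = (-0.9677, 0.2521). G is at the origin and K lies 60.2 along u from G, so K = 60.2·u = (15.17, 58.26). Tangency of A1 to both parallel lines with radius 18.6 puts V and P at G ± 18.6·n: V = (-18.00, 4.688), P = (18.00, -4.688). Equal radii place Z and S the same way about K: Z = K + 18.6·n = (-2.825, 62.94), S = K − 18.6·n = (33.17, 53.57). Then cos ∠GVS = VG·VS / (|VG||VS|), giving 58.29°.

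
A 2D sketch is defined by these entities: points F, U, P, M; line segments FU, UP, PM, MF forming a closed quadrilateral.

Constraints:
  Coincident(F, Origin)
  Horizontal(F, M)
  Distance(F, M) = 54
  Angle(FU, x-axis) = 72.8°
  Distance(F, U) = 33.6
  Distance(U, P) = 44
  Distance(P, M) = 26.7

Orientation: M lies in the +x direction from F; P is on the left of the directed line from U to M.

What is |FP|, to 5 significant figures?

59.883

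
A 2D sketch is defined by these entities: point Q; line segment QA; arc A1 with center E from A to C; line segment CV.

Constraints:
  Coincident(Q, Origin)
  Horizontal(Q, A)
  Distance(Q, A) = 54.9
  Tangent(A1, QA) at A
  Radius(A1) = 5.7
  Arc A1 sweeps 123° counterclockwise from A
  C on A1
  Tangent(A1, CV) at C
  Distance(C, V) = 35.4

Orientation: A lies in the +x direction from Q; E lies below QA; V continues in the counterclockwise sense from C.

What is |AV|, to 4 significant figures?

41.13

Q is at the origin; Q and A share the same y with |QA| = 54.9 and A on the +x side, so A = (54.90, 0.000). A1 meets QA tangentially, so EA is at right angles to QA, so E = A + (0, -5.7) = (54.90, -5.700). On A1, A sits at bearing 90° from E; a 123° counterclockwise sweep puts C at bearing 213°, so C = E + 5.7·(cos 213°, sin 213°) = (50.12, -8.804). The tangent condition forces EC to be normal to CV, so CV runs along (−sin 213°, cos 213°); with |CV| = 35.4, V = (69.40, -38.49). Then |AV| = |V − A| = 41.13.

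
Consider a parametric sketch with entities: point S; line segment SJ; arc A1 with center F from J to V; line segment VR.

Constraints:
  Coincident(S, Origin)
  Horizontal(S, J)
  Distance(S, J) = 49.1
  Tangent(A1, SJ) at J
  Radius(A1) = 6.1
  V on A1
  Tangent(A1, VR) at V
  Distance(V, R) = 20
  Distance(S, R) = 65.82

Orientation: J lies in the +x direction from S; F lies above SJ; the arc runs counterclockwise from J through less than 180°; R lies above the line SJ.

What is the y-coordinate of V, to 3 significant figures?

3.98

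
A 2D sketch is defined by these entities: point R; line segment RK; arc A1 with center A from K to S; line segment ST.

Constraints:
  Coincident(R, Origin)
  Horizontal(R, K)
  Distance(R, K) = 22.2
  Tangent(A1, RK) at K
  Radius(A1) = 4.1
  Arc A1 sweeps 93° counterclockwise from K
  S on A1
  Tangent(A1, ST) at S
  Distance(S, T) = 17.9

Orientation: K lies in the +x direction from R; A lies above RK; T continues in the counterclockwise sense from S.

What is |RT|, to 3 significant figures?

33.7

On A1, K sits at bearing -90° from A; a 93° counterclockwise sweep puts S at bearing 3°, so S = A + 4.1·(cos 3°, sin 3°) = (26.3, 4.31). Tangency of A1 to ST means the radius AS is perpendicular to ST, so ST runs along (−sin 3°, cos 3°); with |ST| = 17.9, T = (25.4, 22.2). Then |RT| = |T − R| = 33.7.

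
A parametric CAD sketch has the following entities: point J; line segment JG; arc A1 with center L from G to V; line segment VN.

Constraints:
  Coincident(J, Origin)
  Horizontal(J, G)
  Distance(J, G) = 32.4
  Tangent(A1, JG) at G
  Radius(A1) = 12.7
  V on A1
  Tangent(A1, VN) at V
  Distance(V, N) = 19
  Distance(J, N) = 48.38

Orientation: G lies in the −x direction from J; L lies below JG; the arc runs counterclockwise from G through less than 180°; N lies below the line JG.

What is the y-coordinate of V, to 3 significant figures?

-19.6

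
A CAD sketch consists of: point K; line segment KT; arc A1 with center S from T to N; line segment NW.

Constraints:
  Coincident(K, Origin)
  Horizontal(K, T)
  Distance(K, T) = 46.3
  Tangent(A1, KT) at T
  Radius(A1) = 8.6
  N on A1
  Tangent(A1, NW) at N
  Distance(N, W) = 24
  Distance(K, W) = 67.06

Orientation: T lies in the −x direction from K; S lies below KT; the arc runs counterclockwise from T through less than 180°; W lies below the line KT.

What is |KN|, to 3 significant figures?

55.1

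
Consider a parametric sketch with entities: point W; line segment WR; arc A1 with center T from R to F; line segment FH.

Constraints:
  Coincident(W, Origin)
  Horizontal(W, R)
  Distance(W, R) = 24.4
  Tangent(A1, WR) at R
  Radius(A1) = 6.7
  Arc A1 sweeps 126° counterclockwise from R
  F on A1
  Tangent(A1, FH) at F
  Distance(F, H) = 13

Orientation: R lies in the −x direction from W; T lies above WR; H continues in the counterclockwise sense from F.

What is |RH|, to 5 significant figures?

21.272

W is at the origin; WR is horizontal with |WR| = 24.4 and R on the −x side, so R = (-24.400, 0.0000). The tangent condition forces TR to be normal to WR, so T = R + (0, 6.7) = (-24.400, 6.7000). On A1, R sits at bearing -90° from T; a 126° counterclockwise sweep puts F at bearing 36°, so F = T + 6.7·(cos 36°, sin 36°) = (-18.980, 10.638). The tangent condition forces TF to be normal to FH, so FH runs along (−sin 36°, cos 36°); with |FH| = 13.0, H = (-26.621, 21.155). Then |RH| = |H − R| = 21.272.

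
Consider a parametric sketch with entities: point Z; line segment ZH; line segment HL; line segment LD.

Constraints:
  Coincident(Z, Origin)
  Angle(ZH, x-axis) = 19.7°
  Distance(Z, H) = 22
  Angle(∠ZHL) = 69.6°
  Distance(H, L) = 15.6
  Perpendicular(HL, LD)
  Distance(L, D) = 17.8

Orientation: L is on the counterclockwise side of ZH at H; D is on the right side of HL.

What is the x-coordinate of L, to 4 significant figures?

10.66

Z is at the origin; ZH runs at 19.7° with length 22.0, so H = 22.0·(cos 19.7°, sin 19.7°) = (20.71, 7.416). ∠ZHL = 69.6°, so HL runs at 19.7° + (180° − 69.6°) = 130.1° from the x-axis; with |HL| = 15.6, L = H + 15.6·(cos 130.1°, sin 130.1°) = (10.66, 19.35). So L.x = 10.66.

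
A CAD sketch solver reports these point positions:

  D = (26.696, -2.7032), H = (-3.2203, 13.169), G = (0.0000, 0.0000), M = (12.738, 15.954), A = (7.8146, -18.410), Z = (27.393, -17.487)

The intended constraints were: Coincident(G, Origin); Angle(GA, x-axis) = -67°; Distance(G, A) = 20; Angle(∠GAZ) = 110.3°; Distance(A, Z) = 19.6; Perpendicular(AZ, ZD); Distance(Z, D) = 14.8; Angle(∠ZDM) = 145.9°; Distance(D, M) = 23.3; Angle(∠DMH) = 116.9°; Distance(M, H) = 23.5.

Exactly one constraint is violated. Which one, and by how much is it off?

Distance(M, H) = 23.5 — off by 7.30.

G = (0.00, 0.00) ✓; GA at -67.00° ✓; |GA| = 20.00 ✓; ∠GAZ = 110.3° ✓; |AZ| = 19.60 ✓; ∠(AZ, ZD) = 90.00° ✓; |ZD| = 14.80 ✓; ∠ZDM = 145.9° ✓; |DM| = 23.30 ✓; ∠DMH = 116.9° ✓; |MH| = 16.20 ✗.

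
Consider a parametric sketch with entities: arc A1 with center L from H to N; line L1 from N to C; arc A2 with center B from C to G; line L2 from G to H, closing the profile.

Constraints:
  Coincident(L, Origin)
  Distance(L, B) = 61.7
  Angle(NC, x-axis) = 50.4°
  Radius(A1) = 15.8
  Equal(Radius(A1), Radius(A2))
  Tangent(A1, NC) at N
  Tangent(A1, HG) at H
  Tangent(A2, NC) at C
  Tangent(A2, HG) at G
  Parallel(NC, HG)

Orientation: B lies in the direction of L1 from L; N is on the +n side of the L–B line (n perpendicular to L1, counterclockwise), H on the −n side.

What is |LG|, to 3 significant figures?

63.7

The slot axis is L1's direction at 50.4°, so u = (cos 50.4°, sin 50.4°) = (0.637, 0.771) and n = (−sin 50.4°, cos 50.4°) = (-0.771, 0.637). L is at the origin and B lies 61.7 along u from L, so B = 61.7·u = (39.3, 47.5). Tangency of A1 to both parallel lines with radius 15.8 puts N and H at L ± 15.8·n: N = (-12.2, 10.1), H = (12.2, -10.1). Equal radii place C and G the same way about B: C = B + 15.8·n = (27.2, 57.6), G = B − 15.8·n = (51.5, 37.5). Then |LG| = |G − L| = 63.7.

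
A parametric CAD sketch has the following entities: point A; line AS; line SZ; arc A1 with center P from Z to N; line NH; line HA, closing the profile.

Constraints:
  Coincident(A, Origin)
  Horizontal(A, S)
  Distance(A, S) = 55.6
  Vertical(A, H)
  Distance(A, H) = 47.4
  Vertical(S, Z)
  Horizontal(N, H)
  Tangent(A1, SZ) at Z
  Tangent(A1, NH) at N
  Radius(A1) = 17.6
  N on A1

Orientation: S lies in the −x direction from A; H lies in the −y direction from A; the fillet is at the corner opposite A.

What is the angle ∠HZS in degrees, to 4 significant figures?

107.6°

The virtual corner opposite A is at (-55.60, -47.40). Tangency of A1 to SZ means the radius PZ is perpendicular to SZ and the tangent condition forces PN to be normal to NH, with radius 17.6, so the center P sits 17.6 in from both sides at P = (-38.00, -29.80). That places the tangent points at Z = (-55.60, -29.80) on SZ and N = (-38.00, -47.40) on NH. Then cos ∠HZS = ZH·ZS / (|ZH||ZS|), giving 107.6°.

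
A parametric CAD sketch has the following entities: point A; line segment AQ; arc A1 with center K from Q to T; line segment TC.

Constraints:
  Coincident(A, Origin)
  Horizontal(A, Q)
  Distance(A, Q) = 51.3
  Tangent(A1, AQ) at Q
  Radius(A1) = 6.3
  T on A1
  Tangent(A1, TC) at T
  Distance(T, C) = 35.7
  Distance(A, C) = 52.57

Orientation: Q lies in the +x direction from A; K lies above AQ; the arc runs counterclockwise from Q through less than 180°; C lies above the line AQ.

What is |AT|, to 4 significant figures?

57.28

Checks: A = (0.00, 0.00) ✓; ∠(KQ, QA) = 90.00° ✓; |KT| = 6.300 ✓; ∠(KT, TC) = 90.00° ✓; |TC| = 35.70 ✓; |AC| = 52.57 ✓.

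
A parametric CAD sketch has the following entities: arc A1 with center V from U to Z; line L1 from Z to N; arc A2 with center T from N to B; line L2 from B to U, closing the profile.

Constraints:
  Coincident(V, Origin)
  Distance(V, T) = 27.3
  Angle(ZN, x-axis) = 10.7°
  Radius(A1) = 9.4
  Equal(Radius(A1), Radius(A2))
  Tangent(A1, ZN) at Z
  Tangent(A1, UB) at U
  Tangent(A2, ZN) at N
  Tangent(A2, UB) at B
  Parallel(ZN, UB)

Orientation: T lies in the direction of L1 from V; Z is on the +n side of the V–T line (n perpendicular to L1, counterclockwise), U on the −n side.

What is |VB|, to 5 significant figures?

28.873

The slot axis is L1's direction at 10.7°, so u = (cos 10.7°, sin 10.7°) = (0.98261, 0.18567) and n = (−sin 10.7°, cos 10.7°) = (-0.18567, 0.98261). V is at the origin and T lies 27.3 along u from V, so T = 27.3·u = (26.825, 5.0687). Tangency of A1 to both parallel lines with radius 9.4 puts Z and U at V ± 9.4·n: Z = (-1.7453, 9.2366), U = (1.7453, -9.2366). Equal radii place N and B the same way about T: N = T + 9.4·n = (25.080, 14.305), B = T − 9.4·n = (28.571, -4.1679). Then |VB| = |B − V| = 28.873.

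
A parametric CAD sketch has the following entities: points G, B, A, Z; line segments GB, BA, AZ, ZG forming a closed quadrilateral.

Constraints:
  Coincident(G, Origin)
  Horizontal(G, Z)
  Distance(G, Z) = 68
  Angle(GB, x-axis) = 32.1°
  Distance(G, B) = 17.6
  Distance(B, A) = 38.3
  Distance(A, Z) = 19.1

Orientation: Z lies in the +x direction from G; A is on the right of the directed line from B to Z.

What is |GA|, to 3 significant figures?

50.3

G is at the origin; GZ is horizontal with |GZ| = 68.0 and Z in +x, so Z = (68.0, 0). GB runs at 32.1° with |GB| = 17.6, so B = (14.9, 9.35). A is determined by |BA| = 38.3 and |AZ| = 19.1 together: it lies at the intersection of circle(B, 38.3) and circle(Z, 19.1). With |BZ| = 53.9, the foot of the radical line on BZ is 37.2 from B and the perpendicular offset is √(38.3² − 37.2²) = 9.21. Taking the right-of-BZ solution: A = (49.9, -6.17).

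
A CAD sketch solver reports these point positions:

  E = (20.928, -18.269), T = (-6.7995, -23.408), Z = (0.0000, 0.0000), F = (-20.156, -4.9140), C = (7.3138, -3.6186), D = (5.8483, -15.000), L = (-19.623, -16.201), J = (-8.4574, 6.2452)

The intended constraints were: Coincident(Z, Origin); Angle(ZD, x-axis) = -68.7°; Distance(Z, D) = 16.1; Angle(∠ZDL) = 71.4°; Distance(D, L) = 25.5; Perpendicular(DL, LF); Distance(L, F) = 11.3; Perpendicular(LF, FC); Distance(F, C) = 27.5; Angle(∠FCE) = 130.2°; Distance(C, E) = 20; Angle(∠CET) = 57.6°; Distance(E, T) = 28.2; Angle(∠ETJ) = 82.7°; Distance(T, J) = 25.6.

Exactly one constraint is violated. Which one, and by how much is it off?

Distance(T, J) = 25.6 — off by 4.10.

Z = (0.00, 0.00) ✓; ZD at -68.70° ✓; |ZD| = 16.10 ✓; ∠ZDL = 71.40° ✓; |DL| = 25.50 ✓; ∠(DL, LF) = 90.00° ✓; |LF| = 11.30 ✓; ∠(LF, FC) = 90.00° ✓; |FC| = 27.50 ✓; ∠FCE = 130.2° ✓; |CE| = 20.00 ✓; ∠CET = 57.60° ✓; |ET| = 28.20 ✓; ∠ETJ = 82.70° ✓; |TJ| = 29.70 ✗.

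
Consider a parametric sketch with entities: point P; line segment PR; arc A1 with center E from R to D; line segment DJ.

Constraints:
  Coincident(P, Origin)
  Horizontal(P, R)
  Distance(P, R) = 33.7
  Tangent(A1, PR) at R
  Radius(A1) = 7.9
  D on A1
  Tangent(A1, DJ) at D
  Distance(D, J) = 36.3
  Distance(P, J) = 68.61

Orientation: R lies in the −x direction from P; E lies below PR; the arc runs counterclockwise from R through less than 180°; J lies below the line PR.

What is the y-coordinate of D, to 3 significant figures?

-3.90

Checks: |PR| = 33.70 ✓; |ED| = 7.900 ✓; ∠(ED, DJ) = 90.00° ✓; |DJ| = 36.30 ✓; |PJ| = 68.61 ✓.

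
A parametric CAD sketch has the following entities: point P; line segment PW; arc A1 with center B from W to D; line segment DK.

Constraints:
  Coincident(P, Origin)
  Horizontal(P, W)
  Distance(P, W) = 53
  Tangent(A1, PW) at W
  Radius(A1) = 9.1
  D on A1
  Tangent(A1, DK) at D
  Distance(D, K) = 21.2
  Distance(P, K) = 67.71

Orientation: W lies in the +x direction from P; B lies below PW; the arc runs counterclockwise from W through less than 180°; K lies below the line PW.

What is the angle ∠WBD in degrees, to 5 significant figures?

131.38°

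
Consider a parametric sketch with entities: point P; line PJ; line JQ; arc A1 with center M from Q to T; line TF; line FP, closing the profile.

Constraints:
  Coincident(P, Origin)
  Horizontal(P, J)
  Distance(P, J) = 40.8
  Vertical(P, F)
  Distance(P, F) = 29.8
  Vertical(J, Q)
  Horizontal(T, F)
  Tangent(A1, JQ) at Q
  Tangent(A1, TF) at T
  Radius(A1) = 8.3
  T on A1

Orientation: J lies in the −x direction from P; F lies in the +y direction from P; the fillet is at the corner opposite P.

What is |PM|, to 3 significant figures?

39.0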